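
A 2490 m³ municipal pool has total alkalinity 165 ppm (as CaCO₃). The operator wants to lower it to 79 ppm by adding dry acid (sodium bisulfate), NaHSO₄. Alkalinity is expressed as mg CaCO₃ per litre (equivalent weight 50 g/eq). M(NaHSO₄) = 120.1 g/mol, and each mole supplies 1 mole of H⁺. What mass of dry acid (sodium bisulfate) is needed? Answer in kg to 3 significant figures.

Volume: 2490 m³ = 2,490,000 L.
Alkalinity to neutralize: (165 − 79) = 86 mg/L as CaCO₃ × 2,490,000 L = 214,100 g as CaCO₃.
Equivalents of H⁺ required: 214,100 ÷ 50 g/eq = 4283 eq = 4283 mol NaHSO₄.
Mass of NaHSO₄: 4283 × 120.1 = 514,400 g.

514 kg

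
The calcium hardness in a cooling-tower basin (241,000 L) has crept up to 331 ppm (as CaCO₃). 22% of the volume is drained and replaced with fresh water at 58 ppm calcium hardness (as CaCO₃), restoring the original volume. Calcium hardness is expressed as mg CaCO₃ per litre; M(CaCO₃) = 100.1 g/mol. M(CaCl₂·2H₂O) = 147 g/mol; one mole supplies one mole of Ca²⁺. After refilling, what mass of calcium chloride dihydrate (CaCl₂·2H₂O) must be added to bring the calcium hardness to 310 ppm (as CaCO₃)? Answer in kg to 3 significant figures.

13.8 kg

After draining 22% and refilling: 331 × 0.78 + 58 × 0.22 = 270.94 ppm.
Deficit to target: 310 − 270.94 = 39.06 mg/L.
As CaCO₃: 39.06 mg/L × 241,000 L = 9413 g; ÷ 100.1 = 94.04 mol Ca²⁺.
Mass: 94.04 × 147 = 13,820 g.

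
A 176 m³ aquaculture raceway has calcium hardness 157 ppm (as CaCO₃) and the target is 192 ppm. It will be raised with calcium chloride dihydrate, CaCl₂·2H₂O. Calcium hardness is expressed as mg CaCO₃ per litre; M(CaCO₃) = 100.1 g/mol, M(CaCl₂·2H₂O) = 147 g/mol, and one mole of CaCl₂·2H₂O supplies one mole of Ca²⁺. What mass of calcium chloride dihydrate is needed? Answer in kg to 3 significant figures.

9.05 kg

Volume: 176 m³ = 176,000 L.
Hardness to add: (192 − 157) = 35 mg/L as CaCO₃ × 176,000 L = 6160 g as CaCO₃.
Moles of Ca²⁺ (1 mol Ca²⁺ ≡ 1 mol CaCO₃): 6160 / 100.1 g/mol = 61.54 mol.
Mass of CaCl₂·2H₂O: 61.54 × 147 = 9046 g.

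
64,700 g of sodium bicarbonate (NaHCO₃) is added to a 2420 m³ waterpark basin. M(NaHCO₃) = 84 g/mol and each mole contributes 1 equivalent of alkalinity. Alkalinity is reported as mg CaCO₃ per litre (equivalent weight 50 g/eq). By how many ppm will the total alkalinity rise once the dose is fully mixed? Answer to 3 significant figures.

15.9 ppm

Volume: 2420 m³ = 2,420,000 L.
Moles of NaHCO₃: 64,700 g ÷ 84 g/mol = 770.2 mol → 770.2 eq of alkalinity.
As CaCO₃: 770.2 eq × 50 g/eq = 38,510 g.
Rise: 38,510 g / 2,420,000 L × 1000 = 15.91 mg/L.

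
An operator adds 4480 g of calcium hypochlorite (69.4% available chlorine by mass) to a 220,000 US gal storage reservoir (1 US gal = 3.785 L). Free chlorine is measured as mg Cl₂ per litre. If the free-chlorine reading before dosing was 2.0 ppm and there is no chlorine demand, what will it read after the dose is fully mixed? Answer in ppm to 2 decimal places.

Volume: 220,000 US gal × 3.785 L/gal = 832,700 L.
Available chlorine delivered: 4480 g × 0.694 = 3109 g as Cl₂.
Concentration rise: 3109 g / 832,700 L = 3.734 mg/L = 3.73 ppm.
Final FC: 2.0 + 3.73 = 5.73 ppm.

5.73 ppm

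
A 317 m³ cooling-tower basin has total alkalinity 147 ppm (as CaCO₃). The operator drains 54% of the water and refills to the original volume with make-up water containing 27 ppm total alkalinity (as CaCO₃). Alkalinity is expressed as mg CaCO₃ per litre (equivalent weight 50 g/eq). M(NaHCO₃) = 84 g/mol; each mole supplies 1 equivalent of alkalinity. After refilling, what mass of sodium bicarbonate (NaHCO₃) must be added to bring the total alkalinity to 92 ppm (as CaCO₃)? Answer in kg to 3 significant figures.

5.22 kg

Volume: 317 m³ = 317,000 L.
After draining 54% and refilling: 147 × 0.46 + 27 × 0.54 = 82.2 ppm.
Deficit to target: 92 − 82.2 = 9.8 mg/L.
As CaCO₃: 9.8 mg/L × 317,000 L = 3107 g; ÷ 50 g/eq ÷ 1 = 62.13 mol NaHCO₃.
Mass: 62.13 × 84 = 5219 g.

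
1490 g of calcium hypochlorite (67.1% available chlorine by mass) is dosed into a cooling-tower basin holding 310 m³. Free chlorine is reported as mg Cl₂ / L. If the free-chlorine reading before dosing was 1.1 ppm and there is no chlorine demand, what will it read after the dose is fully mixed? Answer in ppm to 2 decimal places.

Volume: 310 m³ = 310,000 L.
Available chlorine delivered: 1490 g × 0.671 = 999.8 g as Cl₂.
Concentration rise: 999.8 g / 310,000 L = 3.225 mg/L = 3.23 ppm.
Final FC: 1.1 + 3.23 = 4.33 ppm.

4.33 ppm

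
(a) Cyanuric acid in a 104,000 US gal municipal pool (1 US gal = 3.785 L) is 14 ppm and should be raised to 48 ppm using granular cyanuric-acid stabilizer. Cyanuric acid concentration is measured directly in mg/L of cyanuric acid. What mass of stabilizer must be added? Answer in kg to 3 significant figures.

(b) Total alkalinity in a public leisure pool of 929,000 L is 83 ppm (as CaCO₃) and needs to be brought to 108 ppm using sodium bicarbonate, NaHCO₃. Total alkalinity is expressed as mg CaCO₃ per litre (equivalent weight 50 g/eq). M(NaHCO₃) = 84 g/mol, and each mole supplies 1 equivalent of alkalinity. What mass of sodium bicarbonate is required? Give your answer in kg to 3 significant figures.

(a) 13.4 kg; (b) 39.0 kg

(a) Volume: 104,000 US gal × 3.785 L/gal = 393,640 L.
(a) CYA to add: (48 − 14) = 34 mg/L × 393,640 L = 13,380 g cyanuric acid.

(b) Alkalinity to add: (108 − 83) = 25 mg/L as CaCO₃ × 929,000 L = 23,220 g as CaCO₃.
(b) Equivalents: 23,220 g ÷ 50 g/eq = 464.5 eq.
(b) NaHCO₃ supplies 1 eq per mole → 464.5 mol.
(b) Mass: 464.5 mol × 84 g/mol = 39,020 g.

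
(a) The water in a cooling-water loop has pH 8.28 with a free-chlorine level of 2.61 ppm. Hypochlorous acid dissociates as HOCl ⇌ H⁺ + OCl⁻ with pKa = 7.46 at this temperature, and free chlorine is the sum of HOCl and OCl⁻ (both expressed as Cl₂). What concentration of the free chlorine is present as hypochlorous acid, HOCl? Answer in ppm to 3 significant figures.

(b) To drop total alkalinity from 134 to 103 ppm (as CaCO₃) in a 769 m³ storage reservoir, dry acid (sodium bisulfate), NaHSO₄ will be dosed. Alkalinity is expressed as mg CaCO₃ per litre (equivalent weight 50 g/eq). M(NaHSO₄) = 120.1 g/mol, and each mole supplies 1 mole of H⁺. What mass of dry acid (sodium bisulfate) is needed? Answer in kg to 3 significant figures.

(a) [OCl⁻]/[HOCl] = 10^(pH − pKa) = 10^(8.28 − 7.46) = 10^0.82 = 6.607.
(a) Fraction as HOCl = 1 / (1 + 6.607) = 0.1315.
(a) HOCl = 0.1315 × 2.61 ppm = 0.3431 ppm.

(b) Volume: 769 m³ = 769,000 L.
(b) Alkalinity to neutralize: (134 − 103) = 31 mg/L as CaCO₃ × 769,000 L = 23,840 g as CaCO₃.
(b) Equivalents of H⁺ required: 23,840 ÷ 50 g/eq = 476.8 eq = 476.8 mol NaHSO₄.
(b) Mass of NaHSO₄: 476.8 × 120.1 = 57,260 g.

(a) 0.343 ppm; (b) 57.3 kg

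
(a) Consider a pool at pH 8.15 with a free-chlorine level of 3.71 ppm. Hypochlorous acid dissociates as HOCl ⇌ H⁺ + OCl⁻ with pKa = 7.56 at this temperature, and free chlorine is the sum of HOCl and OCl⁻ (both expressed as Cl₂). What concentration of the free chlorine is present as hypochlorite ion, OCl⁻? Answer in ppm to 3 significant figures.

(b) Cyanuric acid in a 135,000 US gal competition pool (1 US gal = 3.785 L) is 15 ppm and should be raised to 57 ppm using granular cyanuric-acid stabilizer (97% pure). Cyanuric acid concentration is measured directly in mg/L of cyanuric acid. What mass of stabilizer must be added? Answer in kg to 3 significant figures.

(a) [OCl⁻]/[HOCl] = 10^(pH − pKa) = 10^(8.15 − 7.56) = 10^0.59 = 3.89.
(a) Fraction as HOCl = 1 / (1 + 3.89) = 0.2045.
(a) OCl⁻ = (1 − 0.2045) × 3.71 ppm = 2.951 ppm.

(b) Volume: 135,000 US gal × 3.785 L/gal = 510,975 L.
(b) CYA to add: (57 − 15) = 42 mg/L × 510,975 L = 21,460 g cyanuric acid.
(b) At 97% purity: 21,460 / 0.97 = 22,120 g product.

(a) 2.95 ppm; (b) 22.1 kg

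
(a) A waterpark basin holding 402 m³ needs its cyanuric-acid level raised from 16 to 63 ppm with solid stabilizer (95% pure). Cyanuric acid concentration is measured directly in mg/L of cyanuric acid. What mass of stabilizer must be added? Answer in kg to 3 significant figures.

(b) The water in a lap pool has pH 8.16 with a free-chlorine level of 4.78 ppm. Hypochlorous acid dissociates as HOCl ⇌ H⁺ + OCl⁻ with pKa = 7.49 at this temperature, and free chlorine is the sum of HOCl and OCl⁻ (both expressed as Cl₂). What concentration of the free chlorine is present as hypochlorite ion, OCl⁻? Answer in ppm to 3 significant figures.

(a) 19.9 kg; (b) 3.94 ppm

(a) Volume: 402 m³ = 402,000 L.
(a) CYA to add: (63 − 16) = 47 mg/L × 402,000 L = 18,890 g cyanuric acid.
(a) At 95% purity: 18,890 / 0.95 = 19,890 g product.

(b) [OCl⁻]/[HOCl] = 10^(pH − pKa) = 10^(8.16 − 7.49) = 10^0.67 = 4.677.
(b) Fraction as HOCl = 1 / (1 + 4.677) = 0.1761.
(b) OCl⁻ = (1 − 0.1761) × 4.78 ppm = 3.938 ppm.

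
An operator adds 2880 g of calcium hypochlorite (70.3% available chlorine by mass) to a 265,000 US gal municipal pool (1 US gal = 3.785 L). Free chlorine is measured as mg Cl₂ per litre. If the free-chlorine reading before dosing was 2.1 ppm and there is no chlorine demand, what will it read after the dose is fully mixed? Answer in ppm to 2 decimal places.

4.12 ppm

Volume: 265,000 US gal × 3.785 L/gal = 1,003,025 L.
Available chlorine delivered: 2880 g × 0.703 = 2025 g as Cl₂.
Concentration rise: 2025 g / 1,003,025 L = 2.019 mg/L = 2.02 ppm.
Final FC: 2.1 + 2.02 = 4.12 ppm.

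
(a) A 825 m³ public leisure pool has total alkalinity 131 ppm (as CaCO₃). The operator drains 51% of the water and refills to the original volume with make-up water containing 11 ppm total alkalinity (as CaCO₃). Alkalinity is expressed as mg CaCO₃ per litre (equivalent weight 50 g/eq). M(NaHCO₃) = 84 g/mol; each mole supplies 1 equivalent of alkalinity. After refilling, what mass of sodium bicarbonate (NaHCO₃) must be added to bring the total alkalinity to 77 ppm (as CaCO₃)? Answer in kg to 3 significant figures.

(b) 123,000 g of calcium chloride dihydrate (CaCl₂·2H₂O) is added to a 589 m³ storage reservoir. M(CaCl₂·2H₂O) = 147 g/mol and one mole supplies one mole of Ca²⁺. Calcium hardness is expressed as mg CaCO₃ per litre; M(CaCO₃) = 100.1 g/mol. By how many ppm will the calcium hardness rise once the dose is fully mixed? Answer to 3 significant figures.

(a) Volume: 825 m³ = 825,000 L.
(a) After draining 51% and refilling: 131 × 0.49 + 11 × 0.51 = 69.8 ppm.
(a) Deficit to target: 77 − 69.8 = 7.2 mg/L.
(a) As CaCO₃: 7.2 mg/L × 825,000 L = 5940 g; ÷ 50 g/eq ÷ 1 = 118.8 mol NaHCO₃.
(a) Mass: 118.8 × 84 = 9979 g.

(b) Volume: 589 m³ = 589,000 L.
(b) Moles of Ca²⁺: 123,000 g ÷ 147 g/mol = 836.7 mol.
(b) As CaCO₃: 836.7 mol × 100.1 g/mol = 83,760 g.
(b) Rise: 83,760 g / 589,000 L × 1000 = 142.2 mg/L.

(a) 9.98 kg; (b) 142 ppm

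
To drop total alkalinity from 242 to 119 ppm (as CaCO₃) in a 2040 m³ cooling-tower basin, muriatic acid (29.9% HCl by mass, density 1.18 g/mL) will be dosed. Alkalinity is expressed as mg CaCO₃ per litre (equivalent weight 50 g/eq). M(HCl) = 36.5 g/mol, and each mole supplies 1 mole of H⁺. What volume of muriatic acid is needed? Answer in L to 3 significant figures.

Volume: 2040 m³ = 2,040,000 L.
Alkalinity to neutralize: (242 − 119) = 123 mg/L as CaCO₃ × 2,040,000 L = 250,900 g as CaCO₃.
Equivalents of H⁺ required: 250,900 ÷ 50 g/eq = 5018 eq = 5018 mol HCl.
Mass of HCl: 5018 × 36.5 = 183,200 g.
Mass of 29.9% solution: 183,200 / 0.299 = 612,600 g.
Volume: 612,600 g ÷ 1.18 g/mL = 519,200 mL.

519 L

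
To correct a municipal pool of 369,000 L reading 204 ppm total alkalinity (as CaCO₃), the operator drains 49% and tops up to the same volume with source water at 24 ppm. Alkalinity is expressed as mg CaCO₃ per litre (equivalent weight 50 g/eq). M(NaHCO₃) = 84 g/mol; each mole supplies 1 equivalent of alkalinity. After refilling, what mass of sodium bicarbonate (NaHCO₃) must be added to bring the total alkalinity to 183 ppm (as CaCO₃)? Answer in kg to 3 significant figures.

41.7 kg

After draining 49% and refilling: 204 × 0.51 + 24 × 0.49 = 115.8 ppm.
Deficit to target: 183 − 115.8 = 67.2 mg/L.
As CaCO₃: 67.2 mg/L × 369,000 L = 24,800 g; ÷ 50 g/eq ÷ 1 = 495.9 mol NaHCO₃.
Mass: 495.9 × 84 = 41,660 g.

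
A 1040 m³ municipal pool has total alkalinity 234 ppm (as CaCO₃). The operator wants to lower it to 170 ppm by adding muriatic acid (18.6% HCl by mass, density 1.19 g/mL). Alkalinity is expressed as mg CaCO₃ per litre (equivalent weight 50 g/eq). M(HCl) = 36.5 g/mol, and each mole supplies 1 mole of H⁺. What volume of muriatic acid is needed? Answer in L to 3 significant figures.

220 L

Volume: 1040 m³ = 1,040,000 L.
Alkalinity to neutralize: (234 − 170) = 64 mg/L as CaCO₃ × 1,040,000 L = 66,560 g as CaCO₃.
Equivalents of H⁺ required: 66,560 ÷ 50 g/eq = 1331 eq = 1331 mol HCl.
Mass of HCl: 1331 × 36.5 = 48,590 g.
Mass of 18.6% solution: 48,590 / 0.186 = 261,200 g.
Volume: 261,200 g ÷ 1.19 g/mL = 219,500 mL.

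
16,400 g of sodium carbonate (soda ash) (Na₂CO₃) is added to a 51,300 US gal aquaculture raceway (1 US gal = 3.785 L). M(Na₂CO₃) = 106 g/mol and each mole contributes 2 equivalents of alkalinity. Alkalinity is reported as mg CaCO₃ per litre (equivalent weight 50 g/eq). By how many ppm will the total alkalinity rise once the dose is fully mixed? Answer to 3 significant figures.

79.7 ppm

Volume: 51,300 US gal × 3.785 L/gal = 194,170 L.
Moles of Na₂CO₃: 16,400 g ÷ 106 g/mol = 154.7 mol → 309.4 eq of alkalinity.
As CaCO₃: 309.4 eq × 50 g/eq = 15,470 g.
Rise: 15,470 g / 194,170 L × 1000 = 79.68 mg/L.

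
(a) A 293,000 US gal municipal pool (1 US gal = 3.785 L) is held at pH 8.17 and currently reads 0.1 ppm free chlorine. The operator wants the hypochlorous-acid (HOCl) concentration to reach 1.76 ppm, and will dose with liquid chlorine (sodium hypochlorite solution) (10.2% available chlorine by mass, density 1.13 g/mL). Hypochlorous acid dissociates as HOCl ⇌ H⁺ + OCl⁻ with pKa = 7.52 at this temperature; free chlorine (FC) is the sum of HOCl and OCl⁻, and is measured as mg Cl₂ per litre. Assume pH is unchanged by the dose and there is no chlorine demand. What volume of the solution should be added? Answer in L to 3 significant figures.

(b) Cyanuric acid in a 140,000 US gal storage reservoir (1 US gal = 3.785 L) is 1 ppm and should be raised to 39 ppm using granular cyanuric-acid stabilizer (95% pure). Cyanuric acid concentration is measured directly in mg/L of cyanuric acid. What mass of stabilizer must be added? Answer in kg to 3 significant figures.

(a) 91.6 L; (b) 21.2 kg

(a) Volume: 293,000 US gal × 3.785 L/gal = 1,109,005 L.
(a) [OCl⁻]/[HOCl] = 10^(pH − pKa) = 10^(8.17 − 7.52) = 4.467; fraction as HOCl = 1/(1 + 4.467) = 0.1829.
(a) Free chlorine required for 1.76 ppm HOCl: 1.76 / 0.1829 = 9.622 ppm.
(a) FC to add: 9.622 − 0.1 = 9.522 mg/L as Cl₂.
(a) Cl₂ equivalent: 9.522 mg/L × 1,109,005 L = 10,560 g.
(a) Product at 10.2% available Cl: 10,560 / 0.102 = 103,500 g.
(a) Volume: 103,500 g ÷ 1.13 g/mL = 91,610 mL.

(b) Volume: 140,000 US gal × 3.785 L/gal = 529,900 L.
(b) CYA to add: (39 − 1) = 38 mg/L × 529,900 L = 20,140 g cyanuric acid.
(b) At 95% purity: 20,140 / 0.95 = 21,200 g product.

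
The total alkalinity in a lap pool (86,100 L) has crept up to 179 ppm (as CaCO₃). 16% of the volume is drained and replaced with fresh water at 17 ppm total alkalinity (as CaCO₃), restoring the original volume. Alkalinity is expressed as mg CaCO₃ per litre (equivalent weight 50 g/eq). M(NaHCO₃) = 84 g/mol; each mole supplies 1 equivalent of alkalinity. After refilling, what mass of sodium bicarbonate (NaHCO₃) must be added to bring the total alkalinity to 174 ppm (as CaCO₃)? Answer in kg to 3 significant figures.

3.03 kg

After draining 16% and refilling: 179 × 0.84 + 17 × 0.16 = 153.08 ppm.
Deficit to target: 174 − 153.08 = 20.92 mg/L.
As CaCO₃: 20.92 mg/L × 86,100 L = 1801 g; ÷ 50 g/eq ÷ 1 = 36.02 mol NaHCO₃.
Mass: 36.02 × 84 = 3026 g.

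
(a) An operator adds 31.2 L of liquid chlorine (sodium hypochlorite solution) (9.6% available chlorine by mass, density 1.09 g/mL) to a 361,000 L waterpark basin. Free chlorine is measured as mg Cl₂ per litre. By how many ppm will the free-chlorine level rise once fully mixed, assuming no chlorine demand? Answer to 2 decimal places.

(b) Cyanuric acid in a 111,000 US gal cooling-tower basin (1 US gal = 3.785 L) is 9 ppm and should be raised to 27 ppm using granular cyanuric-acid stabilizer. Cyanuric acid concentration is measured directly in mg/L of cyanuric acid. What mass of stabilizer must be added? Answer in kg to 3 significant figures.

(a) 9.04 ppm; (b) 7.56 kg

(a) Mass of solution: 31.2 L × 1000 mL/L × 1.09 g/mL = 34,010 g.
(a) Available chlorine delivered: 34,010 g × 0.096 = 3265 g as Cl₂.
(a) Concentration rise: 3265 g / 361,000 L = 9.044 mg/L = 9.04 ppm.

(b) Volume: 111,000 US gal × 3.785 L/gal = 420,135 L.
(b) CYA to add: (27 − 9) = 18 mg/L × 420,135 L = 7562 g cyanuric acid.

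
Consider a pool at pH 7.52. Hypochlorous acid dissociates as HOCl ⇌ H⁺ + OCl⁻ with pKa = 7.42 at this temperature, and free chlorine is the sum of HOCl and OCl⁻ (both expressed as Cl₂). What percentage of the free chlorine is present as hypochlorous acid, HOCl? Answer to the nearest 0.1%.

44.3%

[OCl⁻]/[HOCl] = 10^(pH − pKa) = 10^(7.52 − 7.42) = 10^0.10 = 1.259.
Fraction as HOCl = 1 / (1 + 1.259) = 0.4427.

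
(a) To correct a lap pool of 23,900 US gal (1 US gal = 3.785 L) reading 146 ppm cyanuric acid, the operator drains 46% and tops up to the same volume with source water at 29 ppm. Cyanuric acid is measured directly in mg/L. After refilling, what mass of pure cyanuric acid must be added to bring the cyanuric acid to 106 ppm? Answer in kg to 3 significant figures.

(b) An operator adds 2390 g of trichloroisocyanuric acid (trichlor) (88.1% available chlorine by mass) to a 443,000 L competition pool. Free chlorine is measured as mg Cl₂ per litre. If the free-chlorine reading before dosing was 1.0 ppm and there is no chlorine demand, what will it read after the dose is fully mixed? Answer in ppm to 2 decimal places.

(a) Volume: 23,900 US gal × 3.785 L/gal = 90,462 L.
(a) After draining 46% and refilling: 146 × 0.54 + 29 × 0.46 = 92.18 ppm.
(a) Deficit to target: 106 − 92.18 = 13.82 mg/L.
(a) Mass: 13.82 mg/L × 90,462 L = 1250 g cyanuric acid.

(b) Available chlorine delivered: 2390 g × 0.881 = 2106 g as Cl₂.
(b) Concentration rise: 2106 g / 443,000 L = 4.753 mg/L = 4.75 ppm.
(b) Final FC: 1.0 + 4.75 = 5.75 ppm.

(a) 1.25 kg; (b) 5.75 ppm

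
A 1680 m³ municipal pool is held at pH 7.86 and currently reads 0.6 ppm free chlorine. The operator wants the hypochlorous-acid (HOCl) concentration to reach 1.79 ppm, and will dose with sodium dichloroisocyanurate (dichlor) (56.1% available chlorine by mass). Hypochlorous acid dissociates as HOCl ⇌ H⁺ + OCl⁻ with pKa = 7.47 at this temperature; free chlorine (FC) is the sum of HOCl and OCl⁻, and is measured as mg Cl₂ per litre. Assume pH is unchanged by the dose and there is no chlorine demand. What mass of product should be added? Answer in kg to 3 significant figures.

Volume: 1680 m³ = 1,680,000 L.
[OCl⁻]/[HOCl] = 10^(pH − pKa) = 10^(7.86 − 7.47) = 2.455; fraction as HOCl = 1/(1 + 2.455) = 0.2895.
Free chlorine required for 1.79 ppm HOCl: 1.79 / 0.2895 = 6.184 ppm.
FC to add: 6.184 − 0.6 = 5.584 mg/L as Cl₂.
Cl₂ equivalent: 5.584 mg/L × 1,680,000 L = 9381 g.
Product at 56.1% available Cl: 9381 / 0.561 = 16,720 g.

16.7 kg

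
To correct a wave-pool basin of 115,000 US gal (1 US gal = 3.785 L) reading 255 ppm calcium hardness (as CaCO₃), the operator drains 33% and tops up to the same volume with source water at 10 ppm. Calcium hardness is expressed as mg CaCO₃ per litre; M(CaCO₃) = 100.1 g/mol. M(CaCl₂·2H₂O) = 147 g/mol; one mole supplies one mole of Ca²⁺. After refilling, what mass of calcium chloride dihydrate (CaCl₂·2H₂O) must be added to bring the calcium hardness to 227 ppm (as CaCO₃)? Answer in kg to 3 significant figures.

33.8 kg

Volume: 115,000 US gal × 3.785 L/gal = 435,275 L.
After draining 33% and refilling: 255 × 0.67 + 10 × 0.33 = 174.15 ppm.
Deficit to target: 227 − 174.15 = 52.85 mg/L.
As CaCO₃: 52.85 mg/L × 435,275 L = 23,000 g; ÷ 100.1 = 229.8 mol Ca²⁺.
Mass: 229.8 × 147 = 33,780 g.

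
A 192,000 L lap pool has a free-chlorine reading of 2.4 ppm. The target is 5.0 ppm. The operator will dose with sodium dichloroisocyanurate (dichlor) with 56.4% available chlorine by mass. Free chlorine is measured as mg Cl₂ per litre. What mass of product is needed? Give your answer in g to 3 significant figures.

Chlorine deficit: 5.0 − 2.4 = 2.6 ppm = 2.6 mg/L as Cl₂.
Cl₂ equivalent needed: 2.6 mg/L × 192,000 L = 499,200 mg = 499.2 g.
Product at 56.4% available chlorine: 499.2 / 0.564 = 885.1 g.

885 g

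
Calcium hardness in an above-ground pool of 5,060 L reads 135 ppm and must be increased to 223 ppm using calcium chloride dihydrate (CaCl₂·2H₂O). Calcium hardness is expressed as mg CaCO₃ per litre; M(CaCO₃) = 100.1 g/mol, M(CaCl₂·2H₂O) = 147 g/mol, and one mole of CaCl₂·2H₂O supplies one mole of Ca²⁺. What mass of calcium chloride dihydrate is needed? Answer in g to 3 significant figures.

Hardness to add: (223 − 135) = 88 mg/L as CaCO₃ × 5,060 L = 445.3 g as CaCO₃.
Moles of Ca²⁺ (1 mol Ca²⁺ ≡ 1 mol CaCO₃): 445.3 / 100.1 g/mol = 4.448 mol.
Mass of CaCl₂·2H₂O: 4.448 × 147 = 653.9 g.

654 g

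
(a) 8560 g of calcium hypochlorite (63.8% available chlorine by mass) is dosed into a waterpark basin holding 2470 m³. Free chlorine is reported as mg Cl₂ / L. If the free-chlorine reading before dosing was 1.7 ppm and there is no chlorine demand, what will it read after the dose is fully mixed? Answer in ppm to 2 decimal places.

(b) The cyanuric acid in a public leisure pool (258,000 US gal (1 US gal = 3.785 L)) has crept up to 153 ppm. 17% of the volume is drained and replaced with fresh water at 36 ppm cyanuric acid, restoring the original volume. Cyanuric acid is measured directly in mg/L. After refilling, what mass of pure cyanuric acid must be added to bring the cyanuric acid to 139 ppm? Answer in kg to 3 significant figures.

(a) Volume: 2470 m³ = 2,470,000 L.
(a) Available chlorine delivered: 8560 g × 0.638 = 5461 g as Cl₂.
(a) Concentration rise: 5461 g / 2,470,000 L = 2.211 mg/L = 2.21 ppm.
(a) Final FC: 1.7 + 2.21 = 3.91 ppm.

(b) Volume: 258,000 US gal × 3.785 L/gal = 976,530 L.
(b) After draining 17% and refilling: 153 × 0.83 + 36 × 0.17 = 133.11 ppm.
(b) Deficit to target: 139 − 133.11 = 5.89 mg/L.
(b) Mass: 5.89 mg/L × 976,530 L = 5752 g cyanuric acid.

(a) 3.91 ppm; (b) 5.75 kg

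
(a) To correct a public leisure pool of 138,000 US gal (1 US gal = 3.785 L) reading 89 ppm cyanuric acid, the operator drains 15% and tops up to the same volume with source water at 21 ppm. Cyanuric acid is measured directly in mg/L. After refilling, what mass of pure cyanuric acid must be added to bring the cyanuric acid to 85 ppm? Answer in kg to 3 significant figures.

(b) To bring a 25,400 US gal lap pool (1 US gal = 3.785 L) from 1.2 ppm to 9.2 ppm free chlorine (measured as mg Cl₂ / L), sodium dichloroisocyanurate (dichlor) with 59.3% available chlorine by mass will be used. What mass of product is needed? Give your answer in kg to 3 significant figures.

(a) Volume: 138,000 US gal × 3.785 L/gal = 522,330 L.
(a) After draining 15% and refilling: 89 × 0.85 + 21 × 0.15 = 78.8 ppm.
(a) Deficit to target: 85 − 78.8 = 6.2 mg/L.
(a) Mass: 6.2 mg/L × 522,330 L = 3238 g cyanuric acid.

(b) Volume: 25,400 US gal × 3.785 L/gal = 96,139 L.
(b) Chlorine deficit: 9.2 − 1.2 = 8 ppm = 8 mg/L as Cl₂.
(b) Cl₂ equivalent needed: 8 mg/L × 96,139 L = 769,100 mg = 769.1 g.
(b) Product at 59.3% available chlorine: 769.1 / 0.593 = 1297 g.

(a) 3.24 kg; (b) 1.30 kg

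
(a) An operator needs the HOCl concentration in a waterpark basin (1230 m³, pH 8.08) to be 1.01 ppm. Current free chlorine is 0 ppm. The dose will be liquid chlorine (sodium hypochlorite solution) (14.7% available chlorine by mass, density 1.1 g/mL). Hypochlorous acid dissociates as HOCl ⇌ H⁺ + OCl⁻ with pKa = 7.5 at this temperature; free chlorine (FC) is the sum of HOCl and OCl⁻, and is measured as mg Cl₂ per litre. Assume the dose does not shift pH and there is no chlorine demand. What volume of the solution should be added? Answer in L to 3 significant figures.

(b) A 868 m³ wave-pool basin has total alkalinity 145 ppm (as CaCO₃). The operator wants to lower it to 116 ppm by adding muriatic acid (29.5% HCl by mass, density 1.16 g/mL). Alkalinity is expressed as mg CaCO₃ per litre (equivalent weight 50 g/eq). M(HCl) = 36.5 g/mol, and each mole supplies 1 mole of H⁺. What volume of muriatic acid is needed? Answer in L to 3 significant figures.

(a) Volume: 1230 m³ = 1,230,000 L.
(a) [OCl⁻]/[HOCl] = 10^(pH − pKa) = 10^(8.08 − 7.5) = 3.802; fraction as HOCl = 1/(1 + 3.802) = 0.2083.
(a) Free chlorine required for 1.01 ppm HOCl: 1.01 / 0.2083 = 4.85 ppm.
(a) FC to add: 4.85 − 0 = 4.85 mg/L as Cl₂.
(a) Cl₂ equivalent: 4.85 mg/L × 1,230,000 L = 5965 g.
(a) Product at 14.7% available Cl: 5965 / 0.147 = 40,580 g.
(a) Volume: 40,580 g ÷ 1.1 g/mL = 36,890 mL.

(b) Volume: 868 m³ = 868,000 L.
(b) Alkalinity to neutralize: (145 − 116) = 29 mg/L as CaCO₃ × 868,000 L = 25,170 g as CaCO₃.
(b) Equivalents of H⁺ required: 25,170 ÷ 50 g/eq = 503.4 eq = 503.4 mol HCl.
(b) Mass of HCl: 503.4 × 36.5 = 18,380 g.
(b) Mass of 29.5% solution: 18,380 / 0.295 = 62,290 g.
(b) Volume: 62,290 g ÷ 1.16 g/mL = 53,700 mL.

(a) 36.9 L; (b) 53.7 L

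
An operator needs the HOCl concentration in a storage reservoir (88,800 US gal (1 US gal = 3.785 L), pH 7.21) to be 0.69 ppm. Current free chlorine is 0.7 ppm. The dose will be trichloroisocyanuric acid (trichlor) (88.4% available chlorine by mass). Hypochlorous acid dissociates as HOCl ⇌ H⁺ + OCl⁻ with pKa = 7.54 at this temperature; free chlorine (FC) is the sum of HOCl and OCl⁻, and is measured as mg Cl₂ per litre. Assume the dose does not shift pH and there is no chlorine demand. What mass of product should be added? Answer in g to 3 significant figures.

Volume: 88,800 US gal × 3.785 L/gal = 336,108 L.
[OCl⁻]/[HOCl] = 10^(pH − pKa) = 10^(7.21 − 7.54) = 0.4677; fraction as HOCl = 1/(1 + 0.4677) = 0.6813.
Free chlorine required for 0.69 ppm HOCl: 0.69 / 0.6813 = 1.013 ppm.
FC to add: 1.013 − 0.7 = 0.3127 mg/L as Cl₂.
Cl₂ equivalent: 0.3127 mg/L × 336,108 L = 105.1 g.
Product at 88.4% available Cl: 105.1 / 0.884 = 118.9 g.

119 g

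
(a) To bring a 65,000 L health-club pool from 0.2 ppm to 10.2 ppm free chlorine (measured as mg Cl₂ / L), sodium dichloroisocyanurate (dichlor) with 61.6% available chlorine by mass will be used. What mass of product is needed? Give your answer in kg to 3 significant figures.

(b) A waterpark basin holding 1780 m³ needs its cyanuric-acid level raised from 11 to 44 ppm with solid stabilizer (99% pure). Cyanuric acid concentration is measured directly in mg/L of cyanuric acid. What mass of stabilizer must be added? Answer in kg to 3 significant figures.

(a) 1.06 kg; (b) 59.3 kg

(a) Chlorine deficit: 10.2 − 0.2 = 10 ppm = 10 mg/L as Cl₂.
(a) Cl₂ equivalent needed: 10 mg/L × 65,000 L = 650,000 mg = 650 g.
(a) Product at 61.6% available chlorine: 650 / 0.616 = 1055 g.

(b) Volume: 1780 m³ = 1,780,000 L.
(b) CYA to add: (44 − 11) = 33 mg/L × 1,780,000 L = 58,740 g cyanuric acid.
(b) At 99% purity: 58,740 / 0.99 = 59,330 g product.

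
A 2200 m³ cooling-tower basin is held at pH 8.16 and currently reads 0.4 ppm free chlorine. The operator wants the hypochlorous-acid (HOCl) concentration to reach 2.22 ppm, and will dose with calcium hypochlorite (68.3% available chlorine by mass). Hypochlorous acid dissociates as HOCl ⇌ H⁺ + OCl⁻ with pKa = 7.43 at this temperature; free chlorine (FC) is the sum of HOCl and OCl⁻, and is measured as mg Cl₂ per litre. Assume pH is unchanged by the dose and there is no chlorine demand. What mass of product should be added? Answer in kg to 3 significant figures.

44.3 kg

Volume: 2200 m³ = 2,200,000 L.
[OCl⁻]/[HOCl] = 10^(pH − pKa) = 10^(8.16 − 7.43) = 5.37; fraction as HOCl = 1/(1 + 5.37) = 0.157.
Free chlorine required for 2.22 ppm HOCl: 2.22 / 0.157 = 14.14 ppm.
FC to add: 14.14 − 0.4 = 13.74 mg/L as Cl₂.
Cl₂ equivalent: 13.74 mg/L × 2,200,000 L = 30,230 g.
Product at 68.3% available Cl: 30,230 / 0.683 = 44,260 g.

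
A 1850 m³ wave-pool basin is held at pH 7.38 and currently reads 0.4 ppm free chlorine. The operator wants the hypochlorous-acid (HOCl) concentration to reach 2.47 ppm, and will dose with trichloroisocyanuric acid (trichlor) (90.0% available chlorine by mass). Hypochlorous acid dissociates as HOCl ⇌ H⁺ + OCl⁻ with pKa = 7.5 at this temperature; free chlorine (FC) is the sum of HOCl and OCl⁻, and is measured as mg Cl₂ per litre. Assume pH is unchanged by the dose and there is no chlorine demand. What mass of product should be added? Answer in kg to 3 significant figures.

8.11 kg

Volume: 1850 m³ = 1,850,000 L.
[OCl⁻]/[HOCl] = 10^(pH − pKa) = 10^(7.38 − 7.5) = 0.7586; fraction as HOCl = 1/(1 + 0.7586) = 0.5686.
Free chlorine required for 2.47 ppm HOCl: 2.47 / 0.5686 = 4.344 ppm.
FC to add: 4.344 − 0.4 = 3.944 mg/L as Cl₂.
Cl₂ equivalent: 3.944 mg/L × 1,850,000 L = 7296 g.
Product at 90.0% available Cl: 7296 / 0.9 = 8106 g.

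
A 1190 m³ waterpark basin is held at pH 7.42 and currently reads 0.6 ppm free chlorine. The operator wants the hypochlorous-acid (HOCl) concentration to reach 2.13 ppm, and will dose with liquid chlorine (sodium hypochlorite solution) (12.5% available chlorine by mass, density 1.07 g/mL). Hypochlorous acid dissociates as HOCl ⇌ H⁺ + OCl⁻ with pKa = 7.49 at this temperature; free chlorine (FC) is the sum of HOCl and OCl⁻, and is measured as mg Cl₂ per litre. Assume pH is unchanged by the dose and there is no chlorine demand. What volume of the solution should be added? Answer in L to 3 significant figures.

Volume: 1190 m³ = 1,190,000 L.
[OCl⁻]/[HOCl] = 10^(pH − pKa) = 10^(7.42 − 7.49) = 0.8511; fraction as HOCl = 1/(1 + 0.8511) = 0.5402.
Free chlorine required for 2.13 ppm HOCl: 2.13 / 0.5402 = 3.943 ppm.
FC to add: 3.943 − 0.6 = 3.343 mg/L as Cl₂.
Cl₂ equivalent: 3.343 mg/L × 1,190,000 L = 3978 g.
Product at 12.5% available Cl: 3978 / 0.125 = 31,820 g.
Volume: 31,820 g ÷ 1.07 g/mL = 29,740 mL.

29.7 L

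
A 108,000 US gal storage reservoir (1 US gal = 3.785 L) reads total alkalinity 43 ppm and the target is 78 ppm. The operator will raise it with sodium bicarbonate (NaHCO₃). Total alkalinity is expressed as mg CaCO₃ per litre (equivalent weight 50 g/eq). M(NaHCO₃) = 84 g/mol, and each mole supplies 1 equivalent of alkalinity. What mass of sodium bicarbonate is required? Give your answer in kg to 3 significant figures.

Volume: 108,000 US gal × 3.785 L/gal = 408,780 L.
Alkalinity to add: (78 − 43) = 35 mg/L as CaCO₃ × 408,780 L = 14,310 g as CaCO₃.
Equivalents: 14,310 g ÷ 50 g/eq = 286.1 eq.
NaHCO₃ supplies 1 eq per mole → 286.1 mol.
Mass: 286.1 mol × 84 g/mol = 24,040 g.

24.0 kg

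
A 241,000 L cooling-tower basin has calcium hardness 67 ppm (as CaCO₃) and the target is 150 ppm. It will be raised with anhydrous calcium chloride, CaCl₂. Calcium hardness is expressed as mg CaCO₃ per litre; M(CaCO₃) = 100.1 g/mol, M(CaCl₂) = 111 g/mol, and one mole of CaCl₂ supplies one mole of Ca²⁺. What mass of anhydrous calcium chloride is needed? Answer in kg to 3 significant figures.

Hardness to add: (150 − 67) = 83 mg/L as CaCO₃ × 241,000 L = 20,000 g as CaCO₃.
Moles of Ca²⁺ (1 mol Ca²⁺ ≡ 1 mol CaCO₃): 20,000 / 100.1 g/mol = 199.8 mol.
Mass of CaCl₂: 199.8 × 111 = 22,180 g.

22.2 kg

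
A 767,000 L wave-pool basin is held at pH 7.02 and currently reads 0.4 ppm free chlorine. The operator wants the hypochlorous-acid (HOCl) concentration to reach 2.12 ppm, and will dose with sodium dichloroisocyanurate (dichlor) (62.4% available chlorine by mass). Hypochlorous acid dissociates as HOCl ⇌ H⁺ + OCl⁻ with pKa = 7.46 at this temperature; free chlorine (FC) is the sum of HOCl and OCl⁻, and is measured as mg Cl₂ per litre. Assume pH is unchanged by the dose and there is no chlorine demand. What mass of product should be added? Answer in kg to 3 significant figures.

3.06 kg

[OCl⁻]/[HOCl] = 10^(pH − pKa) = 10^(7.02 − 7.46) = 0.3631; fraction as HOCl = 1/(1 + 0.3631) = 0.7336.
Free chlorine required for 2.12 ppm HOCl: 2.12 / 0.7336 = 2.89 ppm.
FC to add: 2.89 − 0.4 = 2.49 mg/L as Cl₂.
Cl₂ equivalent: 2.49 mg/L × 767,000 L = 1910 g.
Product at 62.4% available Cl: 1910 / 0.624 = 3060 g.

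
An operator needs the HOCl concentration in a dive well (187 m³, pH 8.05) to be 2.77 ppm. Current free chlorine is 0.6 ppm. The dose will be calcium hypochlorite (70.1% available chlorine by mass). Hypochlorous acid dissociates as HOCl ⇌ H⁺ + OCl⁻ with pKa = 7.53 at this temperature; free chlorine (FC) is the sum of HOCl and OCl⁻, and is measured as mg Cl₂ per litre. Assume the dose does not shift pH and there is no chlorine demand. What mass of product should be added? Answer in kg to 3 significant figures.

3.03 kg

Volume: 187 m³ = 187,000 L.
[OCl⁻]/[HOCl] = 10^(pH − pKa) = 10^(8.05 − 7.53) = 3.311; fraction as HOCl = 1/(1 + 3.311) = 0.2319.
Free chlorine required for 2.77 ppm HOCl: 2.77 / 0.2319 = 11.94 ppm.
FC to add: 11.94 − 0.6 = 11.34 mg/L as Cl₂.
Cl₂ equivalent: 11.34 mg/L × 187,000 L = 2121 g.
Product at 70.1% available Cl: 2121 / 0.701 = 3026 g.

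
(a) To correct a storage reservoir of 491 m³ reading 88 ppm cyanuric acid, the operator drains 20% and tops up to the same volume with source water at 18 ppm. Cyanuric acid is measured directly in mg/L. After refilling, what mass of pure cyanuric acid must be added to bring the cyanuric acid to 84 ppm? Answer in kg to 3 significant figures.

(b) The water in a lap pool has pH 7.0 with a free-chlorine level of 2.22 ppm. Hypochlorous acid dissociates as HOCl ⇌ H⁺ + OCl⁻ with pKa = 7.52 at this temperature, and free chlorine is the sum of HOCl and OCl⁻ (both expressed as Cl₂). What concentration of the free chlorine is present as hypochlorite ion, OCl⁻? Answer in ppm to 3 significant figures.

(a) 4.91 kg; (b) 0.515 ppm

(a) Volume: 491 m³ = 491,000 L.
(a) After draining 20% and refilling: 88 × 0.80 + 18 × 0.20 = 74 ppm.
(a) Deficit to target: 84 − 74 = 10 mg/L.
(a) Mass: 10 mg/L × 491,000 L = 4910 g cyanuric acid.

(b) [OCl⁻]/[HOCl] = 10^(pH − pKa) = 10^(7.0 − 7.52) = 10^-0.52 = 0.302.
(b) Fraction as HOCl = 1 / (1 + 0.302) = 0.7681.
(b) OCl⁻ = (1 − 0.7681) × 2.22 ppm = 0.5149 ppm.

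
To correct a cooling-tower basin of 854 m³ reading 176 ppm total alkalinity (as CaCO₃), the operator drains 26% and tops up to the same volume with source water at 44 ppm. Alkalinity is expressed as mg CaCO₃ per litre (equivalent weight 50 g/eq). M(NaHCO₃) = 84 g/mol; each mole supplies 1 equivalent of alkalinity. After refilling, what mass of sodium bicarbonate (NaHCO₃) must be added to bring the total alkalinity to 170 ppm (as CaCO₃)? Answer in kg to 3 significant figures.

Volume: 854 m³ = 854,000 L.
After draining 26% and refilling: 176 × 0.74 + 44 × 0.26 = 141.68 ppm.
Deficit to target: 170 − 141.68 = 28.32 mg/L.
As CaCO₃: 28.32 mg/L × 854,000 L = 24,190 g; ÷ 50 g/eq ÷ 1 = 483.7 mol NaHCO₃.
Mass: 483.7 × 84 = 40,630 g.

40.6 kg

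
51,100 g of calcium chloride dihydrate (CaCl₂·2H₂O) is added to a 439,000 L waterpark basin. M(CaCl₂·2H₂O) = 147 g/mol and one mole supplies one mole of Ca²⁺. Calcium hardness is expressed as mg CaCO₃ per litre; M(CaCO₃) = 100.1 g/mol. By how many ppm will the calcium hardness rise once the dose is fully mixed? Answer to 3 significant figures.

Moles of Ca²⁺: 51,100 g ÷ 147 g/mol = 347.6 mol.
As CaCO₃: 347.6 mol × 100.1 g/mol = 34,800 g.
Rise: 34,800 g / 439,000 L × 1000 = 79.26 mg/L.

79.3 ppm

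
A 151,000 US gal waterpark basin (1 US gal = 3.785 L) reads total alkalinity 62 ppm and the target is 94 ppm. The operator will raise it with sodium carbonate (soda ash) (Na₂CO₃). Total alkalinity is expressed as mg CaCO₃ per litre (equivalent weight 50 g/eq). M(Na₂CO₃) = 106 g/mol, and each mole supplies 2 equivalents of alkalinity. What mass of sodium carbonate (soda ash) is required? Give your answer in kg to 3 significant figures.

Volume: 151,000 US gal × 3.785 L/gal = 571,535 L.
Alkalinity to add: (94 − 62) = 32 mg/L as CaCO₃ × 571,535 L = 18,290 g as CaCO₃.
Equivalents: 18,290 g ÷ 50 g/eq = 365.8 eq.
Each mole of Na₂CO₃ supplies 2 eq, so 365.8 / 2 = 182.9 mol.
Mass: 182.9 mol × 106 g/mol = 19,390 g.

19.4 kg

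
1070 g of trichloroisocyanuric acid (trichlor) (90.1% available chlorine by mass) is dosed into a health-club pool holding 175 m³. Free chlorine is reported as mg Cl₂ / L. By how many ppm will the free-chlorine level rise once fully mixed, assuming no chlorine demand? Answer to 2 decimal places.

Volume: 175 m³ = 175,000 L.
Available chlorine delivered: 1070 g × 0.901 = 964.1 g as Cl₂.
Concentration rise: 964.1 g / 175,000 L = 5.509 mg/L = 5.51 ppm.

5.51 ppm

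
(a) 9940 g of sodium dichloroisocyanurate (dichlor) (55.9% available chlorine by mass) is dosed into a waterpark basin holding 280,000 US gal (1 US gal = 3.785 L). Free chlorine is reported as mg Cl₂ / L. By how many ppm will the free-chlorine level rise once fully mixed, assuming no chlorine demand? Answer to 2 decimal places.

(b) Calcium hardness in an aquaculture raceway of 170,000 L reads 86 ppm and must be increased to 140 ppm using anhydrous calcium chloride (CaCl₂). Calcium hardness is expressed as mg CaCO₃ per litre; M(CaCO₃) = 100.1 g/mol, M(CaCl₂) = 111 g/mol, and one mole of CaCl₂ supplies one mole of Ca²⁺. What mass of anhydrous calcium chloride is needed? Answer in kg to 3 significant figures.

(a) Volume: 280,000 US gal × 3.785 L/gal = 1,059,800 L.
(a) Available chlorine delivered: 9940 g × 0.559 = 5556 g as Cl₂.
(a) Concentration rise: 5556 g / 1,059,800 L = 5.243 mg/L = 5.24 ppm.

(b) Hardness to add: (140 − 86) = 54 mg/L as CaCO₃ × 170,000 L = 9180 g as CaCO₃.
(b) Moles of Ca²⁺ (1 mol Ca²⁺ ≡ 1 mol CaCO₃): 9180 / 100.1 g/mol = 91.71 mol.
(b) Mass of CaCl₂: 91.71 × 111 = 10,180 g.

(a) 5.24 ppm; (b) 10.2 kg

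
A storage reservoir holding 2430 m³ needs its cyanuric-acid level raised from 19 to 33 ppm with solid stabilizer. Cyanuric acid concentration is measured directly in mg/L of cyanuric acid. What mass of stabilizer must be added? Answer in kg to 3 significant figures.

Volume: 2430 m³ = 2,430,000 L.
CYA to add: (33 − 19) = 14 mg/L × 2,430,000 L = 34,020 g cyanuric acid.

34.0 kg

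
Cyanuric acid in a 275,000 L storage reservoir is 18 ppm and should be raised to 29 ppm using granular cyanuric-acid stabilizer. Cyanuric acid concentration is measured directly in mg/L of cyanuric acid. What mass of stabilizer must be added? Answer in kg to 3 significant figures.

CYA to add: (29 − 18) = 11 mg/L × 275,000 L = 3025 g cyanuric acid.

3.02 kg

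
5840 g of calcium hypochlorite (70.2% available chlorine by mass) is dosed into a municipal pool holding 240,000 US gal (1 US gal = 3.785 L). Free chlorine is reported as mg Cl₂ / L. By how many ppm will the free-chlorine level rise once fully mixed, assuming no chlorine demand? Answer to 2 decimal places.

4.51 ppm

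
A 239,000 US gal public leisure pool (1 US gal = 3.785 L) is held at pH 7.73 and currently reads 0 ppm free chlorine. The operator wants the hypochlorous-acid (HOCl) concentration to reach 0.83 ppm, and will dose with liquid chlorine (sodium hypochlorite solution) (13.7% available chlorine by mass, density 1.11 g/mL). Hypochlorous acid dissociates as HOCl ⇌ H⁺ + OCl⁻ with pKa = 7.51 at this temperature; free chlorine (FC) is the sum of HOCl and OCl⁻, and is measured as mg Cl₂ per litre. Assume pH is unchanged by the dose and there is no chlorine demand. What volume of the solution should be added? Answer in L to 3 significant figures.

13.1 L

Volume: 239,000 US gal × 3.785 L/gal = 904,615 L.
[OCl⁻]/[HOCl] = 10^(pH − pKa) = 10^(7.73 − 7.51) = 1.66; fraction as HOCl = 1/(1 + 1.66) = 0.376.
Free chlorine required for 0.83 ppm HOCl: 0.83 / 0.376 = 2.207 ppm.
FC to add: 2.207 − 0 = 2.207 mg/L as Cl₂.
Cl₂ equivalent: 2.207 mg/L × 904,615 L = 1997 g.
Product at 13.7% available Cl: 1997 / 0.137 = 14,580 g.
Volume: 14,580 g ÷ 1.11 g/mL = 13,130 mL.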